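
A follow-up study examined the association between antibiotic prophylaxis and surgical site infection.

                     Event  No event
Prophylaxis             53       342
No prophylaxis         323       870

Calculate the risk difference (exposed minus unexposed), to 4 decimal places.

Cells: a = 53, b = 342, c = 323, d = 870.
Risk in exposed = 53/395 = 0.134177; risk in unexposed = 323/1193 = 0.270746.
Risk difference = 0.134177 − 0.270746 = -0.136569

-0.1366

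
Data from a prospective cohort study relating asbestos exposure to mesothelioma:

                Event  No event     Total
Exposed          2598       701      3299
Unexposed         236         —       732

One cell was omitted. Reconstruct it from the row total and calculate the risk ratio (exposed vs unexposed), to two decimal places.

2.44

The missing cell is in the unexposed row: 732 − 236 = 496.
So a = 2598, b = 701, c = 236, d = 496.
RR = [a/(a+b)] / [c/(c+d)] = (2598/3299) / (236/732) = 0.78751/0.32240 = 2.44262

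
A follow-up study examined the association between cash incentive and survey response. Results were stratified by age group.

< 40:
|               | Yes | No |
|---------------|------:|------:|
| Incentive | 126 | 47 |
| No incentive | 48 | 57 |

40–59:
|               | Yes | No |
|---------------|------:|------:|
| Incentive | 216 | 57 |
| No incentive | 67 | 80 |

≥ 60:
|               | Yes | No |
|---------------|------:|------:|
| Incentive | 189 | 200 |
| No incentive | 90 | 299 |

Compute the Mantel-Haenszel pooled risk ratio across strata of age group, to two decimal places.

1.84

RR_MH = Σ(aᵢ·n₀ᵢ/nᵢ) / Σ(cᵢ·n₁ᵢ/nᵢ), with n₁ᵢ = aᵢ+bᵢ (exposed), n₀ᵢ = cᵢ+dᵢ (unexposed), nᵢ = n₁ᵢ+n₀ᵢ.
Stratum 1 (< 40): n₁ = 173, n₀ = 105, n = 278; a·n₀/n = 126·105/278 = 47.5899; c·n₁/n = 48·173/278 = 29.8705
Stratum 2 (40–59): n₁ = 273, n₀ = 147, n = 420; a·n₀/n = 216·147/420 = 75.6000; c·n₁/n = 67·273/420 = 43.5500
Stratum 3 (≥ 60): n₁ = 389, n₀ = 389, n = 778; a·n₀/n = 189·389/778 = 94.5000; c·n₁/n = 90·389/778 = 45.0000
RR_MH = (47.5899 + 75.6000 + 94.5000) / (29.8705 + 43.5500 + 45.0000) = 217.6899 / 118.4205 = 1.83828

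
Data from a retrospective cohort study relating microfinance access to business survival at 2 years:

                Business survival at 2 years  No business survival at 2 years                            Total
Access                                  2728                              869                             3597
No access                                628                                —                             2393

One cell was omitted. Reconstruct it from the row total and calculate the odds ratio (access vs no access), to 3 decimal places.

8.823

The missing cell is in the unexposed row: 2393 − 628 = 1765.
So a = 2728, b = 869, c = 628, d = 1765.
OR = (a·d)/(b·c) = (2728 × 1765) / (869 × 628) = 4814920 / 545732 = 8.82287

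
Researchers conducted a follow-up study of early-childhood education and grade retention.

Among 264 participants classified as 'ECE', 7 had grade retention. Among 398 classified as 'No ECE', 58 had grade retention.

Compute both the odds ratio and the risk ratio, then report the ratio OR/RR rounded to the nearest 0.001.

0.878

From the description: a = 7, b = 257, c = 58, d = 340.
OR = (7·340)/(257·58) = 2380/14906 = 0.15967
Risk in exposed = 7/264 = 0.02652; risk in unexposed = 58/398 = 0.14573; RR = 0.18195
OR/RR = 0.15967 / 0.18195 = 0.87754
The outcome is not rare, so the OR lies further from 1 than the RR.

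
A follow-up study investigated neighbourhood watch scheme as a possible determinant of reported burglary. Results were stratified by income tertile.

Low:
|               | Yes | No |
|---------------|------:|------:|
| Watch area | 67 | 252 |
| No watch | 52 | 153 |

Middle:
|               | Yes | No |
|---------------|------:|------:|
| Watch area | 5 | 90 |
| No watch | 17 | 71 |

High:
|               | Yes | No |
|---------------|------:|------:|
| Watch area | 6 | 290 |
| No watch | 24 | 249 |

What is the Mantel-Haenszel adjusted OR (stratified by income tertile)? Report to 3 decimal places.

0.529

OR_MH = Σ(aᵢdᵢ/nᵢ) / Σ(bᵢcᵢ/nᵢ), where nᵢ is the stratum total.
Stratum 1 (Low): n = 524; a·d/n = 67·153/524 = 19.5630; b·c/n = 252·52/524 = 25.0076
Stratum 2 (Middle): n = 183; a·d/n = 5·71/183 = 1.9399; b·c/n = 90·17/183 = 8.3607
Stratum 3 (High): n = 569; a·d/n = 6·249/569 = 2.6257; b·c/n = 290·24/569 = 12.2320
OR_MH = (19.5630 + 1.9399 + 2.6257) / (25.0076 + 8.3607 + 12.2320) = 24.1285 / 45.6003 = 0.52913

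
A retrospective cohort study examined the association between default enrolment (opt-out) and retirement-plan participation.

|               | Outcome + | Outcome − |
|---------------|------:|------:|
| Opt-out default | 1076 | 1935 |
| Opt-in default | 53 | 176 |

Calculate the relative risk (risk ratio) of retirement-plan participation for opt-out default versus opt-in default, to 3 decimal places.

1.544

Cells: a = 1076, b = 1935, c = 53, d = 176.
Risk in exposed = 1076/3011 = 0.35736; risk in unexposed = 53/229 = 0.23144.
RR = 0.35736 / 0.23144 = 1.54405
The risk among the exposed is 1.54 times that among the unexposed.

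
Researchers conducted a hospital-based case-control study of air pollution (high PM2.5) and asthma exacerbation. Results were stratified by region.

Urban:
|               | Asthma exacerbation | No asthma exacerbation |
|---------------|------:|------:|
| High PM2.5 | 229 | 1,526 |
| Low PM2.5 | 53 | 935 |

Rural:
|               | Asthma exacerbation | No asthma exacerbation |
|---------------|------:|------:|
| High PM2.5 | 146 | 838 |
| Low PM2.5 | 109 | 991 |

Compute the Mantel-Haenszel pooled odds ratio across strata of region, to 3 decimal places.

OR_MH = Σ(aᵢdᵢ/nᵢ) / Σ(bᵢcᵢ/nᵢ), where nᵢ is the stratum total.
Stratum 1 (Urban): n = 2743; a·d/n = 229·935/2743 = 78.0587; b·c/n = 1526·53/2743 = 29.4852
Stratum 2 (Rural): n = 2084; a·d/n = 146·991/2084 = 69.4271; b·c/n = 838·109/2084 = 43.8301
OR_MH = (78.0587 + 69.4271) / (29.4852 + 43.8301) = 147.4858 / 73.3154 = 2.01166

2.012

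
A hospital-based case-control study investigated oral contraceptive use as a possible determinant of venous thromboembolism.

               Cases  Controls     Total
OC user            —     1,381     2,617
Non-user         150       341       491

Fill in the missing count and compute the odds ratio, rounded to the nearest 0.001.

The missing cell is in the exposed row: 2617 − 1381 = 1236.
So a = 1236, b = 1381, c = 150, d = 341.
OR = (a·d)/(b·c) = (1236 × 341) / (1381 × 150) = 421476 / 207150 = 2.03464

2.035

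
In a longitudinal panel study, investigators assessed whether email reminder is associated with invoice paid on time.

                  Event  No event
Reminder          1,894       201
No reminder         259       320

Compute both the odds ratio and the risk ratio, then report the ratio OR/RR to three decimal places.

5.760

Cells: a = 1894, b = 201, c = 259, d = 320.
OR = (1894·320)/(201·259) = 606080/52059 = 11.64218
Risk in exposed = 1894/2095 = 0.90406; risk in unexposed = 259/579 = 0.44732; RR = 2.02104
OR/RR = 11.64218 / 2.02104 = 5.76049
The outcome is not rare, so the OR lies further from 1 than the RR.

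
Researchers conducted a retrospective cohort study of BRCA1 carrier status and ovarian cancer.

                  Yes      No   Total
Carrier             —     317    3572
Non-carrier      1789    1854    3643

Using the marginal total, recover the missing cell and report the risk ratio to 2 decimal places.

1.86

The missing cell is in the exposed row: 3572 − 317 = 3255.
So a = 3255, b = 317, c = 1789, d = 1854.
RR = [a/(a+b)] / [c/(c+d)] = (3255/3572) / (1789/3643) = 0.91125/0.49108 = 1.85562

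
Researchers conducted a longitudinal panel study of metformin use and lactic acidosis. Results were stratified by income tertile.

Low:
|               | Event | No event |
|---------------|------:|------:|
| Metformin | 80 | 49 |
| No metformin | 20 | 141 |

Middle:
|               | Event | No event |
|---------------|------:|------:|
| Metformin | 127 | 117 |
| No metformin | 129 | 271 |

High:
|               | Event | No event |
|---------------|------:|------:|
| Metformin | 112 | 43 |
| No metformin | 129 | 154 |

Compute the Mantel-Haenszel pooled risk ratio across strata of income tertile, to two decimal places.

RR_MH = Σ(aᵢ·n₀ᵢ/nᵢ) / Σ(cᵢ·n₁ᵢ/nᵢ), with n₁ᵢ = aᵢ+bᵢ (exposed), n₀ᵢ = cᵢ+dᵢ (unexposed), nᵢ = n₁ᵢ+n₀ᵢ.
Stratum 1 (Low): n₁ = 129, n₀ = 161, n = 290; a·n₀/n = 80·161/290 = 44.4138; c·n₁/n = 20·129/290 = 8.8966
Stratum 2 (Middle): n₁ = 244, n₀ = 400, n = 644; a·n₀/n = 127·400/644 = 78.8820; c·n₁/n = 129·244/644 = 48.8758
Stratum 3 (High): n₁ = 155, n₀ = 283, n = 438; a·n₀/n = 112·283/438 = 72.3653; c·n₁/n = 129·155/438 = 45.6507
RR_MH = (44.4138 + 78.8820 + 72.3653) / (8.8966 + 48.8758 + 45.6507) = 195.6611 / 103.4230 = 1.89185

1.89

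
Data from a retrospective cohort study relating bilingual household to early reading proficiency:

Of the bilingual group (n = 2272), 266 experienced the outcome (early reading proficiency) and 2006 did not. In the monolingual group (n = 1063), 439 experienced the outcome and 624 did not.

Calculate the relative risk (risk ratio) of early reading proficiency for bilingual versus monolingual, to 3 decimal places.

0.283

From the description: a = 266, b = 2006, c = 439, d = 624.
Risk in exposed = 266/2272 = 0.11708; risk in unexposed = 439/1063 = 0.41298.
RR = 0.11708 / 0.41298 = 0.28349
The risk is 72% lower among the exposed than among the unexposed.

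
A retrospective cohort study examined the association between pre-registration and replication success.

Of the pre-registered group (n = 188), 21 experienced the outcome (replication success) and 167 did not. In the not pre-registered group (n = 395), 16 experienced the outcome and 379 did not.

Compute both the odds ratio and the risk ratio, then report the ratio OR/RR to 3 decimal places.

1.080

From the description: a = 21, b = 167, c = 16, d = 379.
OR = (21·379)/(167·16) = 7959/2672 = 2.97867
Risk in exposed = 21/188 = 0.11170; risk in unexposed = 16/395 = 0.04051; RR = 2.75765
OR/RR = 2.97867 / 2.75765 = 1.08015
The outcome is not rare, so the OR lies further from 1 than the RR.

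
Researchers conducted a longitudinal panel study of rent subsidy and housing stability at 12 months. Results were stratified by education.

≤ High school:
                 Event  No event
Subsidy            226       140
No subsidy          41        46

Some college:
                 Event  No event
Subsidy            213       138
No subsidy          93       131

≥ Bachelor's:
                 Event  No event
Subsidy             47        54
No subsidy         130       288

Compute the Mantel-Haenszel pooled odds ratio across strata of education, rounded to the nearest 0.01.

2.01

OR_MH = Σ(aᵢdᵢ/nᵢ) / Σ(bᵢcᵢ/nᵢ), where nᵢ is the stratum total.
Stratum 1 (≤ High school): n = 453; a·d/n = 226·46/453 = 22.9492; b·c/n = 140·41/453 = 12.6711
Stratum 2 (Some college): n = 575; a·d/n = 213·131/575 = 48.5270; b·c/n = 138·93/575 = 22.3200
Stratum 3 (≥ Bachelor's): n = 519; a·d/n = 47·288/519 = 26.0809; b·c/n = 54·130/519 = 13.5260
OR_MH = (22.9492 + 48.5270 + 26.0809) / (12.6711 + 22.3200 + 13.5260) = 97.5571 / 48.5171 = 2.01078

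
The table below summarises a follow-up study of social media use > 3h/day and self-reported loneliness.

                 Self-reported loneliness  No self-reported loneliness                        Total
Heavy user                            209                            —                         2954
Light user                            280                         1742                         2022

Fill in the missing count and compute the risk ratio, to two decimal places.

0.51

The missing cell is in the exposed row: 2954 − 209 = 2745.
So a = 209, b = 2745, c = 280, d = 1742.
RR = [a/(a+b)] / [c/(c+d)] = (209/2954) / (280/2022) = 0.07075/0.13848 = 0.51093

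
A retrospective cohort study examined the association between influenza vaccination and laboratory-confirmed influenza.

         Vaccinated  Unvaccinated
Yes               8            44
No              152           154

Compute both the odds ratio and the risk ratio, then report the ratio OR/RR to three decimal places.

Reading the table with exposure as columns: a = 8 (Vaccinated, case), b = 152 (Vaccinated, non-case), c = 44 (Unvaccinated, case), d = 154.
OR = (8·154)/(152·44) = 1232/6688 = 0.18421
Risk in exposed = 8/160 = 0.05000; risk in unexposed = 44/198 = 0.22222; RR = 0.22500
OR/RR = 0.18421 / 0.22500 = 0.81871
The outcome is not rare, so the OR lies further from 1 than the RR.

0.819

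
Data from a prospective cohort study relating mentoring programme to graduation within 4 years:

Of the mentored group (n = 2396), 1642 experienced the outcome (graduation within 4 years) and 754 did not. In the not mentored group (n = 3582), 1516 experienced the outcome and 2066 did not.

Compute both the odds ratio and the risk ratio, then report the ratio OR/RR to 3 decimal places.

1.833

From the description: a = 1642, b = 754, c = 1516, d = 2066.
OR = (1642·2066)/(754·1516) = 3392372/1143064 = 2.96779
Risk in exposed = 1642/2396 = 0.68531; risk in unexposed = 1516/3582 = 0.42323; RR = 1.61925
OR/RR = 2.96779 / 1.61925 = 1.83282
The outcome is not rare, so the OR lies further from 1 than the RR.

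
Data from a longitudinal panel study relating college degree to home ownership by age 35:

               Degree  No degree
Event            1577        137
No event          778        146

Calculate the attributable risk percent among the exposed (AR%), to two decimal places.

27.71

Reading the table with exposure as columns: a = 1577 (Degree, case), b = 778 (Degree, non-case), c = 137 (No degree, case), d = 146.
Risk in exposed = 1577/2355 = 0.66964; risk in unexposed = 137/283 = 0.48410.
RR = 0.66964/0.48410 = 1.38327
AR% = (RR − 1)/RR × 100 = (1.38327 − 1)/1.38327 × 100 = 27.7075%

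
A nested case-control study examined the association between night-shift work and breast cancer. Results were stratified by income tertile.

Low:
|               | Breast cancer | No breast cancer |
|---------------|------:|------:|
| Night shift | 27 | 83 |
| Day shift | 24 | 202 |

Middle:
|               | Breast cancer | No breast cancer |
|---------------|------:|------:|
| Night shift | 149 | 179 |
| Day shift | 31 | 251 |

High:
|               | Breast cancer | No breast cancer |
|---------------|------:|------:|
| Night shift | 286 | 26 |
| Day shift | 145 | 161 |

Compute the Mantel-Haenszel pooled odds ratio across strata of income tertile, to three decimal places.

OR_MH = Σ(aᵢdᵢ/nᵢ) / Σ(bᵢcᵢ/nᵢ), where nᵢ is the stratum total.
Stratum 1 (Low): n = 336; a·d/n = 27·202/336 = 16.2321; b·c/n = 83·24/336 = 5.9286
Stratum 2 (Middle): n = 610; a·d/n = 149·251/610 = 61.3098; b·c/n = 179·31/610 = 9.0967
Stratum 3 (High): n = 618; a·d/n = 286·161/618 = 74.5081; b·c/n = 26·145/618 = 6.1003
OR_MH = (16.2321 + 61.3098 + 74.5081) / (5.9286 + 9.0967 + 6.1003) = 152.0501 / 21.1256 = 7.19743

7.197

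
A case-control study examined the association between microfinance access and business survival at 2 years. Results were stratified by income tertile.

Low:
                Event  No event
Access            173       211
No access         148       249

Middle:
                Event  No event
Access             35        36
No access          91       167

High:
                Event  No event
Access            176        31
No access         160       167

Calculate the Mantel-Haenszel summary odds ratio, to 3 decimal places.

2.160

OR_MH = Σ(aᵢdᵢ/nᵢ) / Σ(bᵢcᵢ/nᵢ), where nᵢ is the stratum total.
Stratum 1 (Low): n = 781; a·d/n = 173·249/781 = 55.1562; b·c/n = 211·148/781 = 39.9846
Stratum 2 (Middle): n = 329; a·d/n = 35·167/329 = 17.7660; b·c/n = 36·91/329 = 9.9574
Stratum 3 (High): n = 534; a·d/n = 176·167/534 = 55.0412; b·c/n = 31·160/534 = 9.2884
OR_MH = (55.1562 + 17.7660 + 55.0412) / (39.9846 + 9.9574 + 9.2884) = 127.9634 / 59.2305 = 2.16043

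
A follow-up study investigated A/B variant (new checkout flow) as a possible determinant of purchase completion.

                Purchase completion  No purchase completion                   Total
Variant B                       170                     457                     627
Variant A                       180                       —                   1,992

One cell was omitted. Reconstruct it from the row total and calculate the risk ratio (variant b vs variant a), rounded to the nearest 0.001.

3.001

The missing cell is in the unexposed row: 1992 − 180 = 1812.
So a = 170, b = 457, c = 180, d = 1812.
RR = [a/(a+b)] / [c/(c+d)] = (170/627) / (180/1992) = 0.27113/0.09036 = 3.00053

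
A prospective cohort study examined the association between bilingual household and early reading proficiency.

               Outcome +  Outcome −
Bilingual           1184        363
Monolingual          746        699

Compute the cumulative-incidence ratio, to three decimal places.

Cells: a = 1184, b = 363, c = 746, d = 699.
Risk in exposed = 1184/1547 = 0.76535; risk in unexposed = 746/1445 = 0.51626.
RR = 0.76535 / 0.51626 = 1.48249
The risk among the exposed is 1.48 times that among the unexposed.

1.482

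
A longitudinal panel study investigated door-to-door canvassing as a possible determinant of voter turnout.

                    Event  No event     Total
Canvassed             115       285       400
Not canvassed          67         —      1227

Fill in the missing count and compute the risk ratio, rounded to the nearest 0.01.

5.27

The missing cell is in the unexposed row: 1227 − 67 = 1160.
So a = 115, b = 285, c = 67, d = 1160.
RR = [a/(a+b)] / [c/(c+d)] = (115/400) / (67/1227) = 0.28750/0.05460 = 5.26511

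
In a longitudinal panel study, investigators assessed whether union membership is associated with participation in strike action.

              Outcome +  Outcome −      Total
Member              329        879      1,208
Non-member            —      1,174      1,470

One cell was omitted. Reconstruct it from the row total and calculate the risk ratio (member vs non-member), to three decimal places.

The missing cell is in the unexposed row: 1470 − 1174 = 296.
So a = 329, b = 879, c = 296, d = 1174.
RR = [a/(a+b)] / [c/(c+d)] = (329/1208) / (296/1470) = 0.27235/0.20136 = 1.35255

1.353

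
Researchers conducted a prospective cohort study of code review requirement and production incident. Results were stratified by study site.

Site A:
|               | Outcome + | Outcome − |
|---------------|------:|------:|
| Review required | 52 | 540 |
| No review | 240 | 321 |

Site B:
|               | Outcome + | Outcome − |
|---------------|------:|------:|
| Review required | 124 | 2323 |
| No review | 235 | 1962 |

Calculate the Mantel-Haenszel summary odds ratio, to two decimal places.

OR_MH = Σ(aᵢdᵢ/nᵢ) / Σ(bᵢcᵢ/nᵢ), where nᵢ is the stratum total.
Stratum 1 (Site A): n = 1153; a·d/n = 52·321/1153 = 14.4770; b·c/n = 540·240/1153 = 112.4024
Stratum 2 (Site B): n = 4644; a·d/n = 124·1962/4644 = 52.3876; b·c/n = 2323·235/4644 = 117.5506
OR_MH = (14.4770 + 52.3876) / (112.4024 + 117.5506) = 66.8646 / 229.9530 = 0.29078

0.29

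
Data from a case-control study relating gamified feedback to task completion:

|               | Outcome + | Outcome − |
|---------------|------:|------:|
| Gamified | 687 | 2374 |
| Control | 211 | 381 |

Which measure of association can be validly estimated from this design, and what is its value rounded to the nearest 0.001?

Cells: a = 687, b = 2374, c = 211, d = 381.
This is a case-control study: participants were sampled on outcome status, so risks in the source population cannot be estimated directly — relative risk is not valid here. The odds ratio is the appropriate measure.
OR = (a·d)/(b·c) = (687 × 381) / (2374 × 211) = 261747 / 500914 = 0.52254

0.523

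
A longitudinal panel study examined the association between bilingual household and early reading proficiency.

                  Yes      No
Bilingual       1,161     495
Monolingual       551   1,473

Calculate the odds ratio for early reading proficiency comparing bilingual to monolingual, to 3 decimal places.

Cells: a = 1161, b = 495, c = 551, d = 1473.
OR = (a·d)/(b·c) = (1161 × 1473) / (495 × 551) = 1710153 / 272745 = 6.27015
The odds of early reading proficiency are about 6.27 times as high in the bilingual group.

6.270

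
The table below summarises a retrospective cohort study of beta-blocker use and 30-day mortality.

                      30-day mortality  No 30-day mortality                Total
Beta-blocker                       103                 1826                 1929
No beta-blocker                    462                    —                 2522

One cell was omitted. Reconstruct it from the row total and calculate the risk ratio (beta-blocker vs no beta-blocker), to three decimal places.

The missing cell is in the unexposed row: 2522 − 462 = 2060.
So a = 103, b = 1826, c = 462, d = 2060.
RR = [a/(a+b)] / [c/(c+d)] = (103/1929) / (462/2522) = 0.05340/0.18319 = 0.29148

0.291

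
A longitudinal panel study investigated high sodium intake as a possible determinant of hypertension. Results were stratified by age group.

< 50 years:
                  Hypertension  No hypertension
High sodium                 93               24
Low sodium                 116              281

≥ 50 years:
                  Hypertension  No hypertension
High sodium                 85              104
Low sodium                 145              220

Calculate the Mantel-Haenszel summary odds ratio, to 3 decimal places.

2.592

OR_MH = Σ(aᵢdᵢ/nᵢ) / Σ(bᵢcᵢ/nᵢ), where nᵢ is the stratum total.
Stratum 1 (< 50 years): n = 514; a·d/n = 93·281/514 = 50.8424; b·c/n = 24·116/514 = 5.4163
Stratum 2 (≥ 50 years): n = 554; a·d/n = 85·220/554 = 33.7545; b·c/n = 104·145/554 = 27.2202
OR_MH = (50.8424 + 33.7545) / (5.4163 + 27.2202) = 84.5969 / 32.6366 = 2.59209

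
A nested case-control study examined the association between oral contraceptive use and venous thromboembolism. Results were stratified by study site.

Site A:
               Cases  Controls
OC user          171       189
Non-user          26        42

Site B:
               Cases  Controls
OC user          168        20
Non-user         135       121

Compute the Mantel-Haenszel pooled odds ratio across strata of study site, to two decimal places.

3.56

OR_MH = Σ(aᵢdᵢ/nᵢ) / Σ(bᵢcᵢ/nᵢ), where nᵢ is the stratum total.
Stratum 1 (Site A): n = 428; a·d/n = 171·42/428 = 16.7804; b·c/n = 189·26/428 = 11.4813
Stratum 2 (Site B): n = 444; a·d/n = 168·121/444 = 45.7838; b·c/n = 20·135/444 = 6.0811
OR_MH = (16.7804 + 45.7838) / (11.4813 + 6.0811) = 62.5642 / 17.5624 = 3.56239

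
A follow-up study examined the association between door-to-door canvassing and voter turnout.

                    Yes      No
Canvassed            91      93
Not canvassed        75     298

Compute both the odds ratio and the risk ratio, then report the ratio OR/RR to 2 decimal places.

Cells: a = 91, b = 93, c = 75, d = 298.
OR = (91·298)/(93·75) = 27118/6975 = 3.88789
Risk in exposed = 91/184 = 0.49457; risk in unexposed = 75/373 = 0.20107; RR = 2.45964
OR/RR = 3.88789 / 2.45964 = 1.58067
The outcome is not rare, so the OR lies further from 1 than the RR.

1.58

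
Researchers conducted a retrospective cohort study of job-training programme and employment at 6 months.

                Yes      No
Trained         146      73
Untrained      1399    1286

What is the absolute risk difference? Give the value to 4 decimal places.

Cells: a = 146, b = 73, c = 1399, d = 1286.
Risk in exposed = 146/219 = 0.666667; risk in unexposed = 1399/2685 = 0.521043.
Risk difference = 0.666667 − 0.521043 = 0.145624

0.1456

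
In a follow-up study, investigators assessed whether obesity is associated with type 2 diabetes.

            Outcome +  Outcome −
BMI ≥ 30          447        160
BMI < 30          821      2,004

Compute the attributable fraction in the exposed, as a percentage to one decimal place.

60.5

Cells: a = 447, b = 160, c = 821, d = 2004.
Risk in exposed = 447/607 = 0.73641; risk in unexposed = 821/2825 = 0.29062.
RR = 0.73641/0.29062 = 2.53393
AR% = (RR − 1)/RR × 100 = (2.53393 − 1)/2.53393 × 100 = 60.5356%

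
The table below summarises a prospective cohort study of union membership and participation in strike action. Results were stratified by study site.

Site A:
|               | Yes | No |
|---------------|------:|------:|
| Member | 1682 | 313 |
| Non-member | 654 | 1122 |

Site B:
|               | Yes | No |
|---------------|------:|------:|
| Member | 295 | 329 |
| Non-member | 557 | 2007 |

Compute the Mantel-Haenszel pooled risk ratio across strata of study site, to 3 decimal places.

2.262

RR_MH = Σ(aᵢ·n₀ᵢ/nᵢ) / Σ(cᵢ·n₁ᵢ/nᵢ), with n₁ᵢ = aᵢ+bᵢ (exposed), n₀ᵢ = cᵢ+dᵢ (unexposed), nᵢ = n₁ᵢ+n₀ᵢ.
Stratum 1 (Site A): n₁ = 1995, n₀ = 1776, n = 3771; a·n₀/n = 1682·1776/3771 = 792.1591; c·n₁/n = 654·1995/3771 = 345.9905
Stratum 2 (Site B): n₁ = 624, n₀ = 2564, n = 3188; a·n₀/n = 295·2564/3188 = 237.2585; c·n₁/n = 557·624/3188 = 109.0238
RR_MH = (792.1591 + 237.2585) / (345.9905 + 109.0238) = 1029.4176 / 455.0143 = 2.26239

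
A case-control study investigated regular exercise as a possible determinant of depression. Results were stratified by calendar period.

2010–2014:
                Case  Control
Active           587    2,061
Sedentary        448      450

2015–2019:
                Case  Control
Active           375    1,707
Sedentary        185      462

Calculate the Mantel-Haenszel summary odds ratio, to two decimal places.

OR_MH = Σ(aᵢdᵢ/nᵢ) / Σ(bᵢcᵢ/nᵢ), where nᵢ is the stratum total.
Stratum 1 (2010–2014): n = 3546; a·d/n = 587·450/3546 = 74.4924; b·c/n = 2061·448/3546 = 260.3858
Stratum 2 (2015–2019): n = 2729; a·d/n = 375·462/2729 = 63.4848; b·c/n = 1707·185/2729 = 115.7182
OR_MH = (74.4924 + 63.4848) / (260.3858 + 115.7182) = 137.9772 / 376.1040 = 0.36686

0.37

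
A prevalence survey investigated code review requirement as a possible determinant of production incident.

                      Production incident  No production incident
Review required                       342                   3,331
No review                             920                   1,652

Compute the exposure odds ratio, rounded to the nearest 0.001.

0.184

Cells: a = 342, b = 3331, c = 920, d = 1652.
OR = (a·d)/(b·c) = (342 × 1652) / (3331 × 920) = 564984 / 3064520 = 0.18436
Exposure is associated with lower odds of production incident (OR = 0.18 < 1).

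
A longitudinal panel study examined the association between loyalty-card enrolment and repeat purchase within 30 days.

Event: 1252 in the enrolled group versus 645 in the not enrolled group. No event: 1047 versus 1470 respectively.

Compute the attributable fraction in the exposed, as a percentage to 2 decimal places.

44.00

From the description: a = 1252, b = 1047, c = 645, d = 1470.
Risk in exposed = 1252/2299 = 0.54458; risk in unexposed = 645/2115 = 0.30496.
RR = 0.54458/0.30496 = 1.78573
AR% = (RR − 1)/RR × 100 = (1.78573 − 1)/1.78573 × 100 = 44.0005%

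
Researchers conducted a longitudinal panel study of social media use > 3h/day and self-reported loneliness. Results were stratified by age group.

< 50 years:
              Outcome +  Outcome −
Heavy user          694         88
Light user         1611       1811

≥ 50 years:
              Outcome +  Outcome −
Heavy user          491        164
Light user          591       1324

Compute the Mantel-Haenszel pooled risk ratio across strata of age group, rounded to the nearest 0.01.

RR_MH = Σ(aᵢ·n₀ᵢ/nᵢ) / Σ(cᵢ·n₁ᵢ/nᵢ), with n₁ᵢ = aᵢ+bᵢ (exposed), n₀ᵢ = cᵢ+dᵢ (unexposed), nᵢ = n₁ᵢ+n₀ᵢ.
Stratum 1 (< 50 years): n₁ = 782, n₀ = 3422, n = 4204; a·n₀/n = 694·3422/4204 = 564.9068; c·n₁/n = 1611·782/4204 = 299.6675
Stratum 2 (≥ 50 years): n₁ = 655, n₀ = 1915, n = 2570; a·n₀/n = 491·1915/2570 = 365.8619; c·n₁/n = 591·655/2570 = 150.6245
RR_MH = (564.9068 + 365.8619) / (299.6675 + 150.6245) = 930.7686 / 450.2920 = 2.06703

2.07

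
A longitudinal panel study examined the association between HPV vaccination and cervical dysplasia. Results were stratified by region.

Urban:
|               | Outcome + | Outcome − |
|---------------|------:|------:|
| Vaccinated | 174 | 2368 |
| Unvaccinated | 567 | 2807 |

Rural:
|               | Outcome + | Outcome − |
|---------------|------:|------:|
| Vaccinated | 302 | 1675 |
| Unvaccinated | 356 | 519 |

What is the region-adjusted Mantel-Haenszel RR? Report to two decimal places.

RR_MH = Σ(aᵢ·n₀ᵢ/nᵢ) / Σ(cᵢ·n₁ᵢ/nᵢ), with n₁ᵢ = aᵢ+bᵢ (exposed), n₀ᵢ = cᵢ+dᵢ (unexposed), nᵢ = n₁ᵢ+n₀ᵢ.
Stratum 1 (Urban): n₁ = 2542, n₀ = 3374, n = 5916; a·n₀/n = 174·3374/5916 = 99.2353; c·n₁/n = 567·2542/5916 = 243.6298
Stratum 2 (Rural): n₁ = 1977, n₀ = 875, n = 2852; a·n₀/n = 302·875/2852 = 92.6543; c·n₁/n = 356·1977/2852 = 246.7784
RR_MH = (99.2353 + 92.6543) / (243.6298 + 246.7784) = 191.8896 / 490.4082 = 0.39129

0.39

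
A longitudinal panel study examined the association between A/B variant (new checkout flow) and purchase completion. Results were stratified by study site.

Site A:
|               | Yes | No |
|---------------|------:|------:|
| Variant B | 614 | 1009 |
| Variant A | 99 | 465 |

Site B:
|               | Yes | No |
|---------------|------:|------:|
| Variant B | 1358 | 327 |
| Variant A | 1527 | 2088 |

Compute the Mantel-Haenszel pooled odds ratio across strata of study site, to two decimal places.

4.76

OR_MH = Σ(aᵢdᵢ/nᵢ) / Σ(bᵢcᵢ/nᵢ), where nᵢ is the stratum total.
Stratum 1 (Site A): n = 2187; a·d/n = 614·465/2187 = 130.5487; b·c/n = 1009·99/2187 = 45.6749
Stratum 2 (Site B): n = 5300; a·d/n = 1358·2088/5300 = 535.0008; b·c/n = 327·1527/5300 = 94.2130
OR_MH = (130.5487 + 535.0008) / (45.6749 + 94.2130) = 665.5495 / 139.8879 = 4.75773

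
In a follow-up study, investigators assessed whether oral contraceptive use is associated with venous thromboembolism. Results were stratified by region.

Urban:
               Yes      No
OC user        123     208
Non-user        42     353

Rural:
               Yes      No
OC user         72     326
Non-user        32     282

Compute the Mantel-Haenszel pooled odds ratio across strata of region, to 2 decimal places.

3.31

OR_MH = Σ(aᵢdᵢ/nᵢ) / Σ(bᵢcᵢ/nᵢ), where nᵢ is the stratum total.
Stratum 1 (Urban): n = 726; a·d/n = 123·353/726 = 59.8058; b·c/n = 208·42/726 = 12.0331
Stratum 2 (Rural): n = 712; a·d/n = 72·282/712 = 28.5169; b·c/n = 326·32/712 = 14.6517
OR_MH = (59.8058 + 28.5169) / (12.0331 + 14.6517) = 88.3226 / 26.6847 = 3.30986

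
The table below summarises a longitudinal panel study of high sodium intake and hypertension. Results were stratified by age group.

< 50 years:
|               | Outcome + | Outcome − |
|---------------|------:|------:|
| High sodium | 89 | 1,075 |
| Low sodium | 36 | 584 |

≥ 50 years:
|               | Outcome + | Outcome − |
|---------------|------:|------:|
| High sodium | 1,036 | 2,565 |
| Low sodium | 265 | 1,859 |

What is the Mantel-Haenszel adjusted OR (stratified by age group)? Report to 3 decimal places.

OR_MH = Σ(aᵢdᵢ/nᵢ) / Σ(bᵢcᵢ/nᵢ), where nᵢ is the stratum total.
Stratum 1 (< 50 years): n = 1784; a·d/n = 89·584/1784 = 29.1345; b·c/n = 1075·36/1784 = 21.6928
Stratum 2 (≥ 50 years): n = 5725; a·d/n = 1036·1859/5725 = 336.4059; b·c/n = 2565·265/5725 = 118.7293
OR_MH = (29.1345 + 336.4059) / (21.6928 + 118.7293) = 365.5405 / 140.4221 = 2.60316

2.603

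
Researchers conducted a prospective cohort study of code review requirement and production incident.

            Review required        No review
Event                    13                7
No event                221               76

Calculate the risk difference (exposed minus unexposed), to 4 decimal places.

-0.0288

Reading the table with exposure as columns: a = 13 (Review required, case), b = 221 (Review required, non-case), c = 7 (No review, case), d = 76.
Risk in exposed = 13/234 = 0.055556; risk in unexposed = 7/83 = 0.084337.
Risk difference = 0.055556 − 0.084337 = -0.028782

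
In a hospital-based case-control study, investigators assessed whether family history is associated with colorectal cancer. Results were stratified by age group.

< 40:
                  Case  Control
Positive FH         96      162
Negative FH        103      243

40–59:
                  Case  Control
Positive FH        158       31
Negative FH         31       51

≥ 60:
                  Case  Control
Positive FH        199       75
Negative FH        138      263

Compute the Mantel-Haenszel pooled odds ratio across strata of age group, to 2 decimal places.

OR_MH = Σ(aᵢdᵢ/nᵢ) / Σ(bᵢcᵢ/nᵢ), where nᵢ is the stratum total.
Stratum 1 (< 40): n = 604; a·d/n = 96·243/604 = 38.6225; b·c/n = 162·103/604 = 27.6258
Stratum 2 (40–59): n = 271; a·d/n = 158·51/271 = 29.7343; b·c/n = 31·31/271 = 3.5461
Stratum 3 (≥ 60): n = 675; a·d/n = 199·263/675 = 77.5363; b·c/n = 75·138/675 = 15.3333
OR_MH = (38.6225 + 29.7343 + 77.5363) / (27.6258 + 3.5461 + 15.3333) = 145.8931 / 46.5053 = 3.13713

3.14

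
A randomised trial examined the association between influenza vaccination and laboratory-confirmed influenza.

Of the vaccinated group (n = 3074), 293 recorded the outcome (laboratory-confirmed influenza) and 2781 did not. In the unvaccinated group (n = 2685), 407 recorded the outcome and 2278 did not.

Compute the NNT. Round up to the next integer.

18

Risk in treated group = 293/3074 = 0.09532; risk in control = 407/2685 = 0.15158.
Absolute risk reduction = 0.15158 − 0.09532 = 0.05627
NNT = 1 / ARR = 1 / 0.05627 = 17.772 → round up → 18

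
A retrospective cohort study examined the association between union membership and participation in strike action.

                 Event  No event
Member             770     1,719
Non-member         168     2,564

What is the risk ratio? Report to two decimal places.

5.03

Cells: a = 770, b = 1719, c = 168, d = 2564.
Risk in exposed = 770/2489 = 0.30936; risk in unexposed = 168/2732 = 0.06149.
RR = 0.30936 / 0.06149 = 5.03080
The risk among the exposed is 5.03 times that among the unexposed.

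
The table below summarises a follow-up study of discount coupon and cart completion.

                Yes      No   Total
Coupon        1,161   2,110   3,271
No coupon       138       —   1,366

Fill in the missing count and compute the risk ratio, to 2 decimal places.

The missing cell is in the unexposed row: 1366 − 138 = 1228.
So a = 1161, b = 2110, c = 138, d = 1228.
RR = [a/(a+b)] / [c/(c+d)] = (1161/3271) / (138/1366) = 0.35494/0.10102 = 3.51337

3.51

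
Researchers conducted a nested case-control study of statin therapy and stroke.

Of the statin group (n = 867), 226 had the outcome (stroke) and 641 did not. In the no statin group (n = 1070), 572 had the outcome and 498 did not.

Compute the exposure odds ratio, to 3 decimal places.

From the description: a = 226, b = 641, c = 572, d = 498.
OR = (a·d)/(b·c) = (226 × 498) / (641 × 572) = 112548 / 366652 = 0.30696
Exposure is associated with lower odds of stroke (OR = 0.31 < 1).

0.307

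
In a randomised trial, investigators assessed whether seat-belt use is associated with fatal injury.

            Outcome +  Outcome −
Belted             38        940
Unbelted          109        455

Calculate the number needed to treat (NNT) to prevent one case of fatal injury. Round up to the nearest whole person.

Risk in treated group = 38/978 = 0.03885; risk in control = 109/564 = 0.19326.
Absolute risk reduction = 0.19326 − 0.03885 = 0.15441
NNT = 1 / ARR = 1 / 0.15441 = 6.476 → round up → 7

7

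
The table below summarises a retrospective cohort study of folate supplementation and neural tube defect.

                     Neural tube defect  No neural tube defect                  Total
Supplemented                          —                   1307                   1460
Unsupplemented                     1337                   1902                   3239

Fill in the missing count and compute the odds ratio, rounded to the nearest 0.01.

0.17

The missing cell is in the exposed row: 1460 − 1307 = 153.
So a = 153, b = 1307, c = 1337, d = 1902.
OR = (a·d)/(b·c) = (153 × 1902) / (1307 × 1337) = 291006 / 1747459 = 0.16653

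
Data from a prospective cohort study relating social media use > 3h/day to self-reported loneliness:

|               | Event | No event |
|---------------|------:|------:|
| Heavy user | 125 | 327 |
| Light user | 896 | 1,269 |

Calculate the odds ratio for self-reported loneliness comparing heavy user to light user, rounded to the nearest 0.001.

Cells: a = 125, b = 327, c = 896, d = 1269.
OR = (a·d)/(b·c) = (125 × 1269) / (327 × 896) = 158625 / 292992 = 0.54140
Exposure is associated with lower odds of self-reported loneliness (OR = 0.54 < 1).

0.541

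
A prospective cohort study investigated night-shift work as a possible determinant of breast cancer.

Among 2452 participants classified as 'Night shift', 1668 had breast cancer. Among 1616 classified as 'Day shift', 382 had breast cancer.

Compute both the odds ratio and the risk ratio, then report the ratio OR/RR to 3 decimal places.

2.388

From the description: a = 1668, b = 784, c = 382, d = 1234.
OR = (1668·1234)/(784·382) = 2058312/299488 = 6.87277
Risk in exposed = 1668/2452 = 0.68026; risk in unexposed = 382/1616 = 0.23639; RR = 2.87775
OR/RR = 6.87277 / 2.87775 = 2.38824
The outcome is not rare, so the OR lies further from 1 than the RR.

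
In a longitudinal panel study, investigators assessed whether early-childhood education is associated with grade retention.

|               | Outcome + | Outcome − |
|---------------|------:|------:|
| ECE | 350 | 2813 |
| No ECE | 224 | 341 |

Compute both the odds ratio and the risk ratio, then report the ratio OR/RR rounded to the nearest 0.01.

Cells: a = 350, b = 2813, c = 224, d = 341.
OR = (350·341)/(2813·224) = 119350/630112 = 0.18941
Risk in exposed = 350/3163 = 0.11065; risk in unexposed = 224/565 = 0.39646; RR = 0.27911
OR/RR = 0.18941 / 0.27911 = 0.67863
The outcome is not rare, so the OR lies further from 1 than the RR.

0.68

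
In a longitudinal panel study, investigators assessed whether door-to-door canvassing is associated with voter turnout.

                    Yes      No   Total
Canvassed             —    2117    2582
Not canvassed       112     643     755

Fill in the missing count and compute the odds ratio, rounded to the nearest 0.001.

The missing cell is in the exposed row: 2582 − 2117 = 465.
So a = 465, b = 2117, c = 112, d = 643.
OR = (a·d)/(b·c) = (465 × 643) / (2117 × 112) = 298995 / 237104 = 1.26103

1.261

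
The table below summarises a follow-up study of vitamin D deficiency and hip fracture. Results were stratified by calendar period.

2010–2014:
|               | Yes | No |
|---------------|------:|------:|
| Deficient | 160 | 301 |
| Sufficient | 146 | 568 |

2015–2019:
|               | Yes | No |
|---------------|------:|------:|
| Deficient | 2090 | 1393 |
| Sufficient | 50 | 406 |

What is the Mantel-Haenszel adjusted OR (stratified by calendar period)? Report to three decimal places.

5.315

OR_MH = Σ(aᵢdᵢ/nᵢ) / Σ(bᵢcᵢ/nᵢ), where nᵢ is the stratum total.
Stratum 1 (2010–2014): n = 1175; a·d/n = 160·568/1175 = 77.3447; b·c/n = 301·146/1175 = 37.4009
Stratum 2 (2015–2019): n = 3939; a·d/n = 2090·406/3939 = 215.4202; b·c/n = 1393·50/3939 = 17.6822
OR_MH = (77.3447 + 215.4202) / (37.4009 + 17.6822) = 292.7648 / 55.0830 = 5.31498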